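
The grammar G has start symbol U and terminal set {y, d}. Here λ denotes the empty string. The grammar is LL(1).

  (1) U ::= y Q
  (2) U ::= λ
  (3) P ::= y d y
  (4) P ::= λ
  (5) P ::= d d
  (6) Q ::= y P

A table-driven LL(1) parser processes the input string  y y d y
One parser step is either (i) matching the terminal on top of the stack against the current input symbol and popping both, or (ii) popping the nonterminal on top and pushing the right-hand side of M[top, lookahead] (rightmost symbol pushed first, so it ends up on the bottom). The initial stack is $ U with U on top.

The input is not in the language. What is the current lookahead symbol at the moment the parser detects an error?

y

step 1: stack=$ U  input=y y d y $  — expand U ::= y Q
step 2: stack=$ Q y  input=y y d y $  — match y
step 3: stack=$ Q  input=y d y $  — expand Q ::= y P
step 4: stack=$ P y  input=y d y $  — match y
step 5: stack=$ P  input=d y $  — expand P ::= d d
step 6: stack=$ d d  input=d y $  — match d
step 7: stack=$ d  input=y $  — error: top is terminal d but lookahead is y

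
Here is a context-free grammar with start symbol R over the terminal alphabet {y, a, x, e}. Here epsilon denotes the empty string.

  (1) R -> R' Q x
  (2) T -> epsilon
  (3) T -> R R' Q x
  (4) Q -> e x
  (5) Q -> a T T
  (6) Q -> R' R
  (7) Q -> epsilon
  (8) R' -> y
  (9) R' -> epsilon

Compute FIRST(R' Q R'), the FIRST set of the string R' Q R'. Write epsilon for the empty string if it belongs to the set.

{epsilon, a, e, x, y}

FIRST(R') = {epsilon, y}
FIRST(R) = {a, e, x, y}  (via R' Q x)
FIRST(T) = {epsilon, a, e, x, y}  (via R R' Q x)
FIRST(Q) = {epsilon, a, e, x, y}  (via R' R)
FIRST(R' Q R'): take FIRST of each symbol in turn, carrying on past any symbol whose FIRST contains epsilon; result {epsilon, a, e, x, y}.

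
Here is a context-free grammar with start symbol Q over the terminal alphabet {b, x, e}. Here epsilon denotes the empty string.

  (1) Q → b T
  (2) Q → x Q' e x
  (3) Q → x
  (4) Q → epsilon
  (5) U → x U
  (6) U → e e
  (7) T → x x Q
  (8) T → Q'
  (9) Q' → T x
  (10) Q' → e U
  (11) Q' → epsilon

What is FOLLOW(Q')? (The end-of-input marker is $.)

FIRST(Q) = {epsilon, b, x}
FIRST(U) = {e, x}
FIRST(T) = {epsilon, e, x}  (via Q')
FIRST(Q') = {epsilon, e, x}  (via T x)
FOLLOW(Q) includes $ since Q is the start symbol.
FOLLOW(Q): in T→x x Q, the suffix after Q is empty, so FOLLOW(Q) ⊇ FOLLOW(T) = {$, x}. Thus FOLLOW(Q) = {$, x}.
FOLLOW(T): in Q→b T, the suffix after T is empty, so FOLLOW(T) ⊇ FOLLOW(Q) = {$, x}; in Q'→T x, T is followed by x with FIRST {x}. Thus FOLLOW(T) = {$, x}.
FOLLOW(Q'): in Q→x Q' e x, Q' is followed by e x with FIRST {e}; in T→Q', the suffix after Q' is empty, so FOLLOW(Q') ⊇ FOLLOW(T) = {$, x}. Thus FOLLOW(Q') = {$, e, x}.
FOLLOW(U): in U→x U, the suffix after U is empty (adds nothing new); in Q'→e U, the suffix after U is empty, so FOLLOW(U) ⊇ FOLLOW(Q') = {$, e, x}. Thus FOLLOW(U) = {$, e, x}.

{$, e, x}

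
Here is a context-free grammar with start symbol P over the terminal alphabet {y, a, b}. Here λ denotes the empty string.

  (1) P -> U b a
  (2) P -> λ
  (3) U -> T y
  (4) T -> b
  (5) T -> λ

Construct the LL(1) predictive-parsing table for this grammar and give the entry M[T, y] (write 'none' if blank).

FIRST(T) = {λ, b}
FIRST(U) = {b, y}  (via T y)
FIRST(P) = {λ, b, y}  (via U b a)
FOLLOW(P) includes $ since P is the start symbol.
FOLLOW(T): in U->T y, T is followed by y with FIRST {y}. Thus FOLLOW(T) = {y}.
For T -> b: FIRST(b) = {b}, so it goes in M[T, t] for t ∈ {b}.
For T -> λ: FIRST(λ) = {λ}, so it goes in M[T, t] for t ∈ {}; since λ ∈ FIRST, also for every t ∈ FOLLOW(T) = {y}.

T -> λ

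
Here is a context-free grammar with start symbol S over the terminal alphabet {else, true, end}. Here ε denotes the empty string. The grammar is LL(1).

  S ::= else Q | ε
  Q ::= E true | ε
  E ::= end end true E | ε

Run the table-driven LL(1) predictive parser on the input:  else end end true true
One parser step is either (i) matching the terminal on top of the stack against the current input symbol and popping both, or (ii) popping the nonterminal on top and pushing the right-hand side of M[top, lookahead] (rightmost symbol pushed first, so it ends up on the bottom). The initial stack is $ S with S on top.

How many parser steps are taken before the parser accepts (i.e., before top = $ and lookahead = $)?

step 1: stack=$ S  input=else end end true true $  — expand S ::= else Q
step 2: stack=$ Q else  input=else end end true true $  — match else
step 3: stack=$ Q  input=end end true true $  — expand Q ::= E true
step 4: stack=$ true E  input=end end true true $  — expand E ::= end end true E
step 5: stack=$ true E true end end  input=end end true true $  — match end
step 6: stack=$ true E true end  input=end true true $  — match end
step 7: stack=$ true E true  input=true true $  — match true
step 8: stack=$ true E  input=true $  — expand E ::= ε
step 9: stack=$ true  input=true $  — match true
Accept reached after 9 steps.

9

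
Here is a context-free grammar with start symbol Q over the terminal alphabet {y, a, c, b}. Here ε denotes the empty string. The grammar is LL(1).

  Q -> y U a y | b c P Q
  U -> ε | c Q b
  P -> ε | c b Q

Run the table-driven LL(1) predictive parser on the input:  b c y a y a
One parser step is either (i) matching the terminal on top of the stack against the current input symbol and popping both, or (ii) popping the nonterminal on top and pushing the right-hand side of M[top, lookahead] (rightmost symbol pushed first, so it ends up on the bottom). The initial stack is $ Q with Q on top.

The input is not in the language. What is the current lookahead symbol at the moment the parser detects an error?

      Stack      Input          Action
   1  $ Q        b c y a y a $  expand Q -> b c P Q
   2  $ Q P c b  b c y a y a $  match b
   3  $ Q P c    c y a y a $    match c
   4  $ Q P      y a y a $      expand P -> ε
   5  $ Q        y a y a $      expand Q -> y U a y
   6  $ y a U y  y a y a $      match y
   7  $ y a U    a y a $        expand U -> ε
   8  $ y a      a y a $        match a
   9  $ y        y a $          match y
  10  $          a $            error: stack empty but input remains

a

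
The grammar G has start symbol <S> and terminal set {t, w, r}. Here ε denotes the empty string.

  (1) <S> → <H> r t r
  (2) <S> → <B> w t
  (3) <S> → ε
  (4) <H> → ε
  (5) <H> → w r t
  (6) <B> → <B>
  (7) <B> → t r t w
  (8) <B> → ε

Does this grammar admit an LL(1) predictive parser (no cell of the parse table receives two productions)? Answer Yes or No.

FIRST(<S>) = {ε, r, t, w}
FIRST(<H>) = {ε, w}
FIRST(<B>) = {ε, t}
FOLLOW(<S>) = {$}
FOLLOW(<H>) = {r}
FOLLOW(<B>) = {w}
Cell M[<B>, t] receives both <B> → <B> and <B> → t r t w — the grammar is not LL(1).

No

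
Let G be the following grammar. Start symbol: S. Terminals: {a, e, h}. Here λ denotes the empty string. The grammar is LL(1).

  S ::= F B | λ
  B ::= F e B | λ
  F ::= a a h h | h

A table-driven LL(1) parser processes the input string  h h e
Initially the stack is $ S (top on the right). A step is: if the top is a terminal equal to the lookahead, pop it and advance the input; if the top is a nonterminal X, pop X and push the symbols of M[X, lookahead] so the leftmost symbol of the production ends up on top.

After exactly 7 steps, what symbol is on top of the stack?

     Stack    Input    Action
  1  $ S      h h e $  expand S ::= F B
  2  $ B F    h h e $  expand F ::= h
  3  $ B h    h h e $  match h
  4  $ B      h e $    expand B ::= F e B
  5  $ B e F  h e $    expand F ::= h
  6  $ B e h  h e $    match h
  7  $ B e    e $      match e
Stack after step 7: $ B (top = B).

B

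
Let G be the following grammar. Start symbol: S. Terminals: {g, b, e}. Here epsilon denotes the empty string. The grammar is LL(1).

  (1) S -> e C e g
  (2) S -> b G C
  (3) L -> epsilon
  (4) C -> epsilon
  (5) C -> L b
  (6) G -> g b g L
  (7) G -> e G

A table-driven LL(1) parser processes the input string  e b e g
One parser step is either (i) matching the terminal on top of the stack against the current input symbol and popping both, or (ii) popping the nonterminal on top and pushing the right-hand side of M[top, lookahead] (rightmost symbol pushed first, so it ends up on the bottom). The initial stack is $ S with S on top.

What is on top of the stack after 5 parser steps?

e

     Stack      Input      Action
  1  $ S        e b e g $  expand S -> e C e g
  2  $ g e C e  e b e g $  match e
  3  $ g e C    b e g $    expand C -> L b
  4  $ g e b L  b e g $    expand L -> epsilon
  5  $ g e b    b e g $    match b
Stack after step 5: $ g e (top = e).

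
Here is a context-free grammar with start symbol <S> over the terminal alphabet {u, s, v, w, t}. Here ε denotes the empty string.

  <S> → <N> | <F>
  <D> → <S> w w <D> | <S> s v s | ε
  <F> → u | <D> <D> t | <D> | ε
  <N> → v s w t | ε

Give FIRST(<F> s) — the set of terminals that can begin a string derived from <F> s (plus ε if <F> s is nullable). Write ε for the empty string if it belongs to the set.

FIRST(<N>): from <N>→v s w t we get {v}; from <N>→ε we get {ε}. So FIRST(<N>) = {ε, v}.
FIRST(<S>): from <S>→<N> we get {ε, v}; from <S>→<F> we get {ε, s, t, u, v, w}. So FIRST(<S>) = {ε, s, t, u, v, w}.
FIRST(<D>): from <D>→<S> w w <D> we get {s, t, u, v, w}; from <D>→<S> s v s we get {s, t, u, v, w}; from <D>→ε we get {ε}. So FIRST(<D>) = {ε, s, t, u, v, w}.
FIRST(<F>): from <F>→u we get {u}; from <F>→<D> <D> t we get {s, t, u, v, w}; from <F>→<D> we get {ε, s, t, u, v, w}; from <F>→ε we get {ε}. So FIRST(<F>) = {ε, s, t, u, v, w}.
FIRST(<F> s): take FIRST of each symbol in turn, carrying on past any symbol whose FIRST contains ε; result {s, t, u, v, w}.

{s, t, u, v, w}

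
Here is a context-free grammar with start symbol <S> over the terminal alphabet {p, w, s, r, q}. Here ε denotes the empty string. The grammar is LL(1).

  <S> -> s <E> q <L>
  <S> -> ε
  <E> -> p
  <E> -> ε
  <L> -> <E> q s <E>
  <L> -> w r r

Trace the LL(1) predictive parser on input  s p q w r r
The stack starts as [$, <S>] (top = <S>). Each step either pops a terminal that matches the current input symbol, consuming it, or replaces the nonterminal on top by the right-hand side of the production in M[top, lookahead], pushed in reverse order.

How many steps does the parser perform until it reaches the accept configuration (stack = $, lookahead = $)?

step 1: stack=$ <S>  input=s p q w r r $  — expand <S> -> s <E> q <L>
step 2: stack=$ <L> q <E> s  input=s p q w r r $  — match s
step 3: stack=$ <L> q <E>  input=p q w r r $  — expand <E> -> p
step 4: stack=$ <L> q p  input=p q w r r $  — match p
step 5: stack=$ <L> q  input=q w r r $  — match q
step 6: stack=$ <L>  input=w r r $  — expand <L> -> w r r
step 7: stack=$ r r w  input=w r r $  — match w
step 8: stack=$ r r  input=r r $  — match r
step 9: stack=$ r  input=r $  — match r
Accept reached after 9 steps.

9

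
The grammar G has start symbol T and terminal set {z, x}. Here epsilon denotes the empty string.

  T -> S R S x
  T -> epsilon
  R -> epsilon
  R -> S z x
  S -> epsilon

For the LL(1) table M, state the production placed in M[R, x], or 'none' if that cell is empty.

R -> epsilon

FIRST(S): from S->epsilon we get {epsilon}. So FIRST(S) = {epsilon}.
FIRST(R): from R->epsilon we get {epsilon}; from R->S z x we get {z}. So FIRST(R) = {epsilon, z}.
FIRST(T): from T->S R S x we get {x, z}; from T->epsilon we get {epsilon}. So FIRST(T) = {epsilon, x, z}.
FOLLOW(T) includes $ since T is the start symbol.
FOLLOW(R): in T->S R S x, R is followed by S x with FIRST {x}. Thus FOLLOW(R) = {x}.
For R -> epsilon: FIRST(epsilon) = {epsilon}, so it goes in M[R, t] for t ∈ {}; since epsilon ∈ FIRST, also for every t ∈ FOLLOW(R) = {x}.
For R -> S z x: FIRST(S z x) = {z}, so it goes in M[R, t] for t ∈ {z}.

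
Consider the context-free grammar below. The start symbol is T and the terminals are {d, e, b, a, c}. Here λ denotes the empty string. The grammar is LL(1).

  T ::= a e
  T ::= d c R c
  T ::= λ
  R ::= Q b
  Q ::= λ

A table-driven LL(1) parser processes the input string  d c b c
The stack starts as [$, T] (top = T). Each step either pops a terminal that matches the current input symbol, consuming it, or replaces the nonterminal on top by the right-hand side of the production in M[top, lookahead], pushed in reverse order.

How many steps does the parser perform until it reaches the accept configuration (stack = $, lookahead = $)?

7

     Stack      Input      Action
  1  $ T        d c b c $  expand T ::= d c R c
  2  $ c R c d  d c b c $  match d
  3  $ c R c    c b c $    match c
  4  $ c R      b c $      expand R ::= Q b
  5  $ c b Q    b c $      expand Q ::= λ
  6  $ c b      b c $      match b
  7  $ c        c $        match c
Accept reached after 7 steps.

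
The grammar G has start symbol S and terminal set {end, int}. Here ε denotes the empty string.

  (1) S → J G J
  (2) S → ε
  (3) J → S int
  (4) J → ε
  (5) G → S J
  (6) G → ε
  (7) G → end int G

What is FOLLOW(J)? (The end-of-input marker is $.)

{$, end, int}

FIRST(S) = {ε, end, int}  (via J G J)
FIRST(J) = {ε, end, int}  (via S int)
FIRST(G) = {ε, end, int}  (via S J)
FOLLOW(S) includes $ since S is the start symbol.
FOLLOW(S): in J→S int, S is followed by int with FIRST {int}; in G→S J, S is followed by J with FIRST {ε, end, int}; in G→S J, the suffix after S is nullable, so FOLLOW(S) ⊇ FOLLOW(G) = {$, end, int}. Thus FOLLOW(S) = {$, end, int}.
FOLLOW(G): in S→J G J, G is followed by J with FIRST {ε, end, int}; in S→J G J, the suffix after G is nullable, so FOLLOW(G) ⊇ FOLLOW(S) = {$, end, int}; in G→end int G, the suffix after G is empty (adds nothing new). Thus FOLLOW(G) = {$, end, int}.
FOLLOW(J): in S→J G J (occurrence 1), J is followed by G J with FIRST {ε, end, int}; in S→J G J (occurrence 1), the suffix after J is nullable, so FOLLOW(J) ⊇ FOLLOW(S) = {$, end, int}; in S→J G J (occurrence 2), the suffix after J is empty, so FOLLOW(J) ⊇ FOLLOW(S) = {$, end, int}; in G→S J, the suffix after J is empty, so FOLLOW(J) ⊇ FOLLOW(G) = {$, end, int}. Thus FOLLOW(J) = {$, end, int}.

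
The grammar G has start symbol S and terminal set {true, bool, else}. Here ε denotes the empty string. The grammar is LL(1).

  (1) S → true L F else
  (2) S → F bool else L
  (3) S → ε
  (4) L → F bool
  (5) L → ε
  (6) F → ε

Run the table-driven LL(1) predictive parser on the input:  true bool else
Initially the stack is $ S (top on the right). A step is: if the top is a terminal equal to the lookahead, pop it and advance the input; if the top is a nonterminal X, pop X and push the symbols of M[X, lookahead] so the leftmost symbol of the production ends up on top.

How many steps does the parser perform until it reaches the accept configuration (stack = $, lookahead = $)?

7

     Stack            Input             Action
  1  $ S              true bool else $  expand S → true L F else
  2  $ else F L true  true bool else $  match true
  3  $ else F L       bool else $       expand L → F bool
  4  $ else F bool F  bool else $       expand F → ε
  5  $ else F bool    bool else $       match bool
  6  $ else F         else $            expand F → ε
  7  $ else           else $            match else
Accept reached after 7 steps.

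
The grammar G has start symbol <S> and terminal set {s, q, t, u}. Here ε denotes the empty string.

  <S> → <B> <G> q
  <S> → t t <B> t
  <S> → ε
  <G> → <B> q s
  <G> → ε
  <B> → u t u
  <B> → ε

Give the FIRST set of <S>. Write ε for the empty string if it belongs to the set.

FIRST(<B>): from <B>→u t u we get {u}; from <B>→ε we get {ε}. So FIRST(<B>) = {ε, u}.
FIRST(<G>): from <G>→<B> q s we get {q, u}; from <G>→ε we get {ε}. So FIRST(<G>) = {ε, q, u}.
FIRST(<S>): from <S>→<B> <G> q we get {q, u}; from <S>→t t <B> t we get {t}; from <S>→ε we get {ε}. So FIRST(<S>) = {ε, q, t, u}.

{ε, q, t, u}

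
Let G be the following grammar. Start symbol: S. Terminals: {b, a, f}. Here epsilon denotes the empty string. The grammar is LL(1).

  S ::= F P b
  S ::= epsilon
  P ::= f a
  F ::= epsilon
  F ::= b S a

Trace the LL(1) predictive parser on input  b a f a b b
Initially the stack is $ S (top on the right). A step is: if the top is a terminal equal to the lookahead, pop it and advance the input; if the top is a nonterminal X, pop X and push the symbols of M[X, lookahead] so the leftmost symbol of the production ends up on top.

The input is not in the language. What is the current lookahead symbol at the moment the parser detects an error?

b

      Stack        Input          Action
   1  $ S          b a f a b b $  expand S ::= F P b
   2  $ b P F      b a f a b b $  expand F ::= b S a
   3  $ b P a S b  b a f a b b $  match b
   4  $ b P a S    a f a b b $    expand S ::= epsilon
   5  $ b P a      a f a b b $    match a
   6  $ b P        f a b b $      expand P ::= f a
   7  $ b a f      f a b b $      match f
   8  $ b a        a b b $        match a
   9  $ b          b b $          match b
  10  $            b $            error: stack empty but input remains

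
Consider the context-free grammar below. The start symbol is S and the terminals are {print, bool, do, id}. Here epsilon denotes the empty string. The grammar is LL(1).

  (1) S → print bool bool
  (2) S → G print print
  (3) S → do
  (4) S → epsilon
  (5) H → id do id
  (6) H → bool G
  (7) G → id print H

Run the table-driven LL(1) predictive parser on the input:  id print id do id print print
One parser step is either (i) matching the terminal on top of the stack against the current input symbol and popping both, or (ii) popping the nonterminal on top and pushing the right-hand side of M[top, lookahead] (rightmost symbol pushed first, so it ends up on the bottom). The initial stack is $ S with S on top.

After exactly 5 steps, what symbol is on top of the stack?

step 1: stack=$ S  input=id print id do id print print $  — expand S → G print print
step 2: stack=$ print print G  input=id print id do id print print $  — expand G → id print H
step 3: stack=$ print print H print id  input=id print id do id print print $  — match id
step 4: stack=$ print print H print  input=print id do id print print $  — match print
step 5: stack=$ print print H  input=id do id print print $  — expand H → id do id
Stack after step 5: $ print print id do id (top = id).

id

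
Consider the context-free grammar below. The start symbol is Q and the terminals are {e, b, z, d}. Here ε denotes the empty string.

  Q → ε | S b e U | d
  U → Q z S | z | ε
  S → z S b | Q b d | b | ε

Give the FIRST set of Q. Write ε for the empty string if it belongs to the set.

FIRST(Q) = {ε, b, d, z}  (via S b e U)
FIRST(U) = {ε, b, d, z}  (via Q z S)
FIRST(S) = {ε, b, d, z}  (via Q b d)

{ε, b, d, z}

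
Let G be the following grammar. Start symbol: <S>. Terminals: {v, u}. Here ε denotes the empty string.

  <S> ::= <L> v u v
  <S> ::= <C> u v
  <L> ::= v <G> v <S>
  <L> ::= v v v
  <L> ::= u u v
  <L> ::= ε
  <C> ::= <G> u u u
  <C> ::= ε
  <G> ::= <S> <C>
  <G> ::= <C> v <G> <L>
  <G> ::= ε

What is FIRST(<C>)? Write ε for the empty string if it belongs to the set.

FIRST(<L>): from <L>::=v <G> v <S> we get {v}; from <L>::=v v v we get {v}; from <L>::=u u v we get {u}; from <L>::=ε we get {ε}. So FIRST(<L>) = {ε, u, v}.
FIRST(<S>): from <S>::=<L> v u v we get {u, v}; from <S>::=<C> u v we get {u, v}. So FIRST(<S>) = {u, v}.
FIRST(<C>): from <C>::=<G> u u u we get {u, v}; from <C>::=ε we get {ε}. So FIRST(<C>) = {ε, u, v}.
FIRST(<G>): from <G>::=<S> <C> we get {u, v}; from <G>::=<C> v <G> <L> we get {u, v}; from <G>::=ε we get {ε}. So FIRST(<G>) = {ε, u, v}.

{ε, u, v}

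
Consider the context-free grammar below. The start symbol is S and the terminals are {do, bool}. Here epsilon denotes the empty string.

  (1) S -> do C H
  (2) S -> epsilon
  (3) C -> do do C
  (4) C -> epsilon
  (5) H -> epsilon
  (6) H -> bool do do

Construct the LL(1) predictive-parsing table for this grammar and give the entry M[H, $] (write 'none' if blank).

H -> epsilon

FIRST(S) = {epsilon, do}
FIRST(C) = {epsilon, do}
FIRST(H) = {epsilon, bool}
FOLLOW(S) includes $ since S is the start symbol.
FOLLOW(S): S appears on no right-hand side. Thus FOLLOW(S) = {$}.
FOLLOW(H): in S->do C H, the suffix after H is empty, so FOLLOW(H) ⊇ FOLLOW(S) = {$}. Thus FOLLOW(H) = {$}.
For H -> epsilon: FIRST(epsilon) = {epsilon}, so it goes in M[H, t] for t ∈ {}; since epsilon ∈ FIRST, also for every t ∈ FOLLOW(H) = {$}.
For H -> bool do do: FIRST(bool do do) = {bool}, so it goes in M[H, t] for t ∈ {bool}.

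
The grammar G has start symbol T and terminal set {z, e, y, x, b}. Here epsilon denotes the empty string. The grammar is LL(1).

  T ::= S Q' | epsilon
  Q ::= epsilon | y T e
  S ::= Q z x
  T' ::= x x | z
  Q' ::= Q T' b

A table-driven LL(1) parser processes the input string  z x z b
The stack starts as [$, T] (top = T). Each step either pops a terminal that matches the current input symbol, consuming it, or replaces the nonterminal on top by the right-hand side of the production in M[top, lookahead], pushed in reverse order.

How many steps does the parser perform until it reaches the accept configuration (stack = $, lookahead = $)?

10

      Stack       Input      Action
   1  $ T         z x z b $  expand T ::= S Q'
   2  $ Q' S      z x z b $  expand S ::= Q z x
   3  $ Q' x z Q  z x z b $  expand Q ::= epsilon
   4  $ Q' x z    z x z b $  match z
   5  $ Q' x      x z b $    match x
   6  $ Q'        z b $      expand Q' ::= Q T' b
   7  $ b T' Q    z b $      expand Q ::= epsilon
   8  $ b T'      z b $      expand T' ::= z
   9  $ b z       z b $      match z
  10  $ b         b $        match b
Accept reached after 10 steps.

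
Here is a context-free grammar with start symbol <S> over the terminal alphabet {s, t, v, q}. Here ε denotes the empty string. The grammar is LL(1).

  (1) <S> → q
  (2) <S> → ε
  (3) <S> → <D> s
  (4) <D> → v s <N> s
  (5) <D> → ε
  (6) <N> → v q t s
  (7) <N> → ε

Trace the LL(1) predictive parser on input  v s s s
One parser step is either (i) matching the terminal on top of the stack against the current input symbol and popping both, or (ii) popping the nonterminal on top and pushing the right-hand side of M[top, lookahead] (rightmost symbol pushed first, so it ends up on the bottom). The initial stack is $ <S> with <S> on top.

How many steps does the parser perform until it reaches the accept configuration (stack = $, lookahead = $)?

step 1: stack=$ <S>  input=v s s s $  — expand <S> → <D> s
step 2: stack=$ s <D>  input=v s s s $  — expand <D> → v s <N> s
step 3: stack=$ s s <N> s v  input=v s s s $  — match v
step 4: stack=$ s s <N> s  input=s s s $  — match s
step 5: stack=$ s s <N>  input=s s $  — expand <N> → ε
step 6: stack=$ s s  input=s s $  — match s
step 7: stack=$ s  input=s $  — match s
Accept reached after 7 steps.

7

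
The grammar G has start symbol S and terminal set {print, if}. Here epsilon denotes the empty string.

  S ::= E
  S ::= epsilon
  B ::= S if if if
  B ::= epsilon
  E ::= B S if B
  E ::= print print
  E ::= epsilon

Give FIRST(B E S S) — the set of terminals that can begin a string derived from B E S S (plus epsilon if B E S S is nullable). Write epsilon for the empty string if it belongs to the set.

FIRST(S) = {epsilon, if, print}  (via E)
FIRST(B) = {epsilon, if, print}  (via S if if if)
FIRST(E) = {epsilon, if, print}  (via B S if B)
FIRST(B E S S): take FIRST of each symbol in turn, carrying on past any symbol whose FIRST contains epsilon; result {epsilon, if, print}.

{epsilon, if, print}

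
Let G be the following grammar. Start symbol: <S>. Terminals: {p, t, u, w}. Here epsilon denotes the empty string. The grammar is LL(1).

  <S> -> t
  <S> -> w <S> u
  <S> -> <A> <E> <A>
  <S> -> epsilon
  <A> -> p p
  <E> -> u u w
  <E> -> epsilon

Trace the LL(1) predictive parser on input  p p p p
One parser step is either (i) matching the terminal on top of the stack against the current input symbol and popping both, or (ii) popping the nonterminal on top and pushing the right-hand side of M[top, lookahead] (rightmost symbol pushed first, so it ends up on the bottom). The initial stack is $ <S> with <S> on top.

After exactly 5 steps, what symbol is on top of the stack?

<A>

step 1: stack=$ <S>  input=p p p p $  — expand <S> -> <A> <E> <A>
step 2: stack=$ <A> <E> <A>  input=p p p p $  — expand <A> -> p p
step 3: stack=$ <A> <E> p p  input=p p p p $  — match p
step 4: stack=$ <A> <E> p  input=p p p $  — match p
step 5: stack=$ <A> <E>  input=p p $  — expand <E> -> epsilon
Stack after step 5: $ <A> (top = <A>).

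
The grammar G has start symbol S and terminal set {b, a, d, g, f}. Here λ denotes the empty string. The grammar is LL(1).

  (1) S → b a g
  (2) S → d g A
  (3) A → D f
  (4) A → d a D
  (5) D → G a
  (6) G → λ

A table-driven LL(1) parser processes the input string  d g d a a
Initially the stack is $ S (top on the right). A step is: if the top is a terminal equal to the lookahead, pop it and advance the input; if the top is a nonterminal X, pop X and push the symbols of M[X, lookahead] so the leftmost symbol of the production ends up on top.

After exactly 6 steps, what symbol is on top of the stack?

D

     Stack    Input        Action
  1  $ S      d g d a a $  expand S → d g A
  2  $ A g d  d g d a a $  match d
  3  $ A g    g d a a $    match g
  4  $ A      d a a $      expand A → d a D
  5  $ D a d  d a a $      match d
  6  $ D a    a a $        match a
Stack after step 6: $ D (top = D).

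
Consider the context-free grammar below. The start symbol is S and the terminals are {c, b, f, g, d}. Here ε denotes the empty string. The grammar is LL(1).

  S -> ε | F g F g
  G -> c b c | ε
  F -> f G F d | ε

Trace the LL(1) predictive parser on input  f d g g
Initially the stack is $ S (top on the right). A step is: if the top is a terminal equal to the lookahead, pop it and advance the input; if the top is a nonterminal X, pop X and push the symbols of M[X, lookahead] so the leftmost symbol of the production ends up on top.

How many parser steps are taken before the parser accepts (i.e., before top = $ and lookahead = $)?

9

step 1: stack=$ S  input=f d g g $  — expand S -> F g F g
step 2: stack=$ g F g F  input=f d g g $  — expand F -> f G F d
step 3: stack=$ g F g d F G f  input=f d g g $  — match f
step 4: stack=$ g F g d F G  input=d g g $  — expand G -> ε
step 5: stack=$ g F g d F  input=d g g $  — expand F -> ε
step 6: stack=$ g F g d  input=d g g $  — match d
step 7: stack=$ g F g  input=g g $  — match g
step 8: stack=$ g F  input=g $  — expand F -> ε
step 9: stack=$ g  input=g $  — match g
Accept reached after 9 steps.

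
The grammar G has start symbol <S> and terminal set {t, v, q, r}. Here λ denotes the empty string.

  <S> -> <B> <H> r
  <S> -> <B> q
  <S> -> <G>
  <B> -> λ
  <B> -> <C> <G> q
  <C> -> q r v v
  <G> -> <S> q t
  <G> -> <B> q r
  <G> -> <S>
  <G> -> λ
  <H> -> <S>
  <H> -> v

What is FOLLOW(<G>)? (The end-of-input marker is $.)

{$, q, r}

FIRST(<C>): from <C>->q r v v we get {q}. So FIRST(<C>) = {q}.
FIRST(<B>): from <B>->λ we get {λ}; from <B>-><C> <G> q we get {q}. So FIRST(<B>) = {λ, q}.
FIRST(<S>): from <S>-><B> <H> r we get {q, r, v}; from <S>-><B> q we get {q}; from <S>-><G> we get {λ, q, r, v}. So FIRST(<S>) = {λ, q, r, v}.
FIRST(<G>): from <G>-><S> q t we get {q, r, v}; from <G>-><B> q r we get {q}; from <G>-><S> we get {λ, q, r, v}; from <G>->λ we get {λ}. So FIRST(<G>) = {λ, q, r, v}.
FIRST(<H>): from <H>-><S> we get {λ, q, r, v}; from <H>->v we get {v}. So FIRST(<H>) = {λ, q, r, v}.
FOLLOW(<S>) includes $ since <S> is the start symbol.
FOLLOW(<B>): in <S>-><B> <H> r, <B> is followed by <H> r with FIRST {q, r, v}; in <S>-><B> q, <B> is followed by q with FIRST {q}; in <G>-><B> q r, <B> is followed by q r with FIRST {q}. Thus FOLLOW(<B>) = {q, r, v}.
FOLLOW(<C>): in <B>-><C> <G> q, <C> is followed by <G> q with FIRST {q, r, v}. Thus FOLLOW(<C>) = {q, r, v}.
FOLLOW(<H>): in <S>-><B> <H> r, <H> is followed by r with FIRST {r}. Thus FOLLOW(<H>) = {r}.
FOLLOW(<S>): in <G>-><S> q t, <S> is followed by q t with FIRST {q}; in <G>-><S>, the suffix after <S> is empty, so FOLLOW(<S>) ⊇ FOLLOW(<G>) = {$, q, r}; in <H>-><S>, the suffix after <S> is empty, so FOLLOW(<S>) ⊇ FOLLOW(<H>) = {r}. Thus FOLLOW(<S>) = {$, q, r}.
FOLLOW(<G>): in <S>-><G>, the suffix after <G> is empty, so FOLLOW(<G>) ⊇ FOLLOW(<S>) = {$, q, r}; in <B>-><C> <G> q, <G> is followed by q with FIRST {q}. Thus FOLLOW(<G>) = {$, q, r}.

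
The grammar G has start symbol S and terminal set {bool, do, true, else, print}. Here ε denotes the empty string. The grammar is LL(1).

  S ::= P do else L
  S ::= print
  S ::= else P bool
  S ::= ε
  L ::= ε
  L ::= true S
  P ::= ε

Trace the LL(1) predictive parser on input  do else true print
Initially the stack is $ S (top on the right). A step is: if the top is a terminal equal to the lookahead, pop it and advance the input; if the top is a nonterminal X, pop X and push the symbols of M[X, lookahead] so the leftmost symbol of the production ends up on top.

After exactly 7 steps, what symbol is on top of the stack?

     Stack          Input                 Action
  1  $ S            do else true print $  expand S ::= P do else L
  2  $ L else do P  do else true print $  expand P ::= ε
  3  $ L else do    do else true print $  match do
  4  $ L else       else true print $     match else
  5  $ L            true print $          expand L ::= true S
  6  $ S true       true print $          match true
  7  $ S            print $               expand S ::= print
Stack after step 7: $ print (top = print).

print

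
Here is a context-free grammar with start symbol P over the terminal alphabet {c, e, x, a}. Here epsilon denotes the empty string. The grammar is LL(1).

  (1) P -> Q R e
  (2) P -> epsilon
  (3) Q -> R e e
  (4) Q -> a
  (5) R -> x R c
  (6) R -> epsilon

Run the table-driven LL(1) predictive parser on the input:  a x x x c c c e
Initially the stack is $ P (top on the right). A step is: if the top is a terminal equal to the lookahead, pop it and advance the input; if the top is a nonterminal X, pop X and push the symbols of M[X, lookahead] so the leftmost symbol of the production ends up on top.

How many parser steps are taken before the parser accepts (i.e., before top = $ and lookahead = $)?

      Stack          Input              Action
   1  $ P            a x x x c c c e $  expand P -> Q R e
   2  $ e R Q        a x x x c c c e $  expand Q -> a
   3  $ e R a        a x x x c c c e $  match a
   4  $ e R          x x x c c c e $    expand R -> x R c
   5  $ e c R x      x x x c c c e $    match x
   6  $ e c R        x x c c c e $      expand R -> x R c
   7  $ e c c R x    x x c c c e $      match x
   8  $ e c c R      x c c c e $        expand R -> x R c
   9  $ e c c c R x  x c c c e $        match x
  10  $ e c c c R    c c c e $          expand R -> epsilon
  11  $ e c c c      c c c e $          match c
  12  $ e c c        c c e $            match c
  13  $ e c          c e $              match c
  14  $ e            e $                match e
Accept reached after 14 steps.

14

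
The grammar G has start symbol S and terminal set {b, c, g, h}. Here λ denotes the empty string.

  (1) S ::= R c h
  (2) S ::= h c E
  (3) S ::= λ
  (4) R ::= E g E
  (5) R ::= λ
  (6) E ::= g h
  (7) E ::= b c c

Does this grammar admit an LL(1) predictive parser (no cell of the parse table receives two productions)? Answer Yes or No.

Yes

FIRST(S) = {λ, b, c, g, h}
FIRST(R) = {λ, b, g}
FIRST(E) = {b, g}
FOLLOW(S) = {$}
FOLLOW(R) = {c}
FOLLOW(E) = {$, c, g}
Each cell of M receives at most one production.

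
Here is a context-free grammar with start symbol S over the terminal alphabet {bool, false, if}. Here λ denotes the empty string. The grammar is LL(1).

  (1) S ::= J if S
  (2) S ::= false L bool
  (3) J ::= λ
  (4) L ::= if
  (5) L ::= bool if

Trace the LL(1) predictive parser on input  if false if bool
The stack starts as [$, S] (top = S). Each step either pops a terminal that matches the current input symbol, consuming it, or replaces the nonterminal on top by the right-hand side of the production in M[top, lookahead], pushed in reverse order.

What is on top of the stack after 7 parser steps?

     Stack           Input               Action
  1  $ S             if false if bool $  expand S ::= J if S
  2  $ S if J        if false if bool $  expand J ::= λ
  3  $ S if          if false if bool $  match if
  4  $ S             false if bool $     expand S ::= false L bool
  5  $ bool L false  false if bool $     match false
  6  $ bool L        if bool $           expand L ::= if
  7  $ bool if       if bool $           match if
Stack after step 7: $ bool (top = bool).

bool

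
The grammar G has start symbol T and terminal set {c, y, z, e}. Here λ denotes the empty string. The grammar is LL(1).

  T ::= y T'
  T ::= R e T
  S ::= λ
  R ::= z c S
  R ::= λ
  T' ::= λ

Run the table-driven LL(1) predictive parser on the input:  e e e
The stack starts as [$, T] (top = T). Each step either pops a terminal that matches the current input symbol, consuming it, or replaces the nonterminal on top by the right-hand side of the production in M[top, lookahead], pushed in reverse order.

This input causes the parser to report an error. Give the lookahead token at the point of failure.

step 1: stack=$ T  input=e e e $  — expand T ::= R e T
step 2: stack=$ T e R  input=e e e $  — expand R ::= λ
step 3: stack=$ T e  input=e e e $  — match e
step 4: stack=$ T  input=e e $  — expand T ::= R e T
step 5: stack=$ T e R  input=e e $  — expand R ::= λ
step 6: stack=$ T e  input=e e $  — match e
step 7: stack=$ T  input=e $  — expand T ::= R e T
step 8: stack=$ T e R  input=e $  — expand R ::= λ
step 9: stack=$ T e  input=e $  — match e
step 10: stack=$ T  input=$  — error: M[T, $] is empty

$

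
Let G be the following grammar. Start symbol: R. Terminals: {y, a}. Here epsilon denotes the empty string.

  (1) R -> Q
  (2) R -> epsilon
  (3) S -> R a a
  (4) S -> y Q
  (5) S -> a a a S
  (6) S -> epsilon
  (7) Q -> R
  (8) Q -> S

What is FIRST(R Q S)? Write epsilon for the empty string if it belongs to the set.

FIRST(R) = {epsilon, a, y}  (via Q)
FIRST(S) = {epsilon, a, y}  (via R a a)
FIRST(Q) = {epsilon, a, y}  (via R, S)
FIRST(R Q S): take FIRST of each symbol in turn, carrying on past any symbol whose FIRST contains epsilon; result {epsilon, a, y}.

{epsilon, a, y}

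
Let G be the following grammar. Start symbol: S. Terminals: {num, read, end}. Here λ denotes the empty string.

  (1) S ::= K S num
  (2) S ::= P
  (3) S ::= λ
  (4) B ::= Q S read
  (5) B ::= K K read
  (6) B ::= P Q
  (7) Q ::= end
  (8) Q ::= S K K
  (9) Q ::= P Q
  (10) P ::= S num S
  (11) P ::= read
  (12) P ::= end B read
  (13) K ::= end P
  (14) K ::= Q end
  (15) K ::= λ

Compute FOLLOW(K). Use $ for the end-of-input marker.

FIRST(S) = {λ, end, num, read}  (via K S num, P)
FIRST(P) = {end, num, read}  (via S num S)
FIRST(B) = {end, num, read}  (via Q S read, K K read, P Q)
FIRST(Q) = {λ, end, num, read}  (via S K K, P Q)
FIRST(K) = {λ, end, num, read}  (via Q end)
FOLLOW(S) includes $ since S is the start symbol.
FOLLOW(B): in P::=end B read, B is followed by read with FIRST {read}. Thus FOLLOW(B) = {read}.
FOLLOW(Q): in B::=Q S read, Q is followed by S read with FIRST {end, num, read}; in B::=P Q, the suffix after Q is empty, so FOLLOW(Q) ⊇ FOLLOW(B) = {read}; in Q::=P Q, the suffix after Q is empty (adds nothing new); in K::=Q end, Q is followed by end with FIRST {end}. Thus FOLLOW(Q) = {end, num, read}.
FOLLOW(K): in S::=K S num, K is followed by S num with FIRST {end, num, read}; in B::=K K read (occurrence 1), K is followed by K read with FIRST {end, num, read}; in B::=K K read (occurrence 2), K is followed by read with FIRST {read}; in Q::=S K K (occurrence 1), K is followed by K with FIRST {λ, end, num, read}; in Q::=S K K (occurrence 1), the suffix after K is nullable, so FOLLOW(K) ⊇ FOLLOW(Q) = {end, num, read}; in Q::=S K K (occurrence 2), the suffix after K is empty, so FOLLOW(K) ⊇ FOLLOW(Q) = {end, num, read}. Thus FOLLOW(K) = {end, num, read}.
FOLLOW(S): in S::=K S num, S is followed by num with FIRST {num}; in B::=Q S read, S is followed by read with FIRST {read}; in Q::=S K K, S is followed by K K with FIRST {λ, end, num, read}; in Q::=S K K, the suffix after S is nullable, so FOLLOW(S) ⊇ FOLLOW(Q) = {end, num, read}; in P::=S num S (occurrence 1), S is followed by num S with FIRST {num}; in P::=S num S (occurrence 2), the suffix after S is empty, so FOLLOW(S) ⊇ FOLLOW(P) = {$, end, num, read}. Thus FOLLOW(S) = {$, end, num, read}.
FOLLOW(P): in S::=P, the suffix after P is empty, so FOLLOW(P) ⊇ FOLLOW(S) = {$, end, num, read}; in B::=P Q, P is followed by Q with FIRST {λ, end, num, read}; in B::=P Q, the suffix after P is nullable, so FOLLOW(P) ⊇ FOLLOW(B) = {read}; in Q::=P Q, P is followed by Q with FIRST {λ, end, num, read}; in Q::=P Q, the suffix after P is nullable, so FOLLOW(P) ⊇ FOLLOW(Q) = {end, num, read}; in K::=end P, the suffix after P is empty, so FOLLOW(P) ⊇ FOLLOW(K) = {end, num, read}. Thus FOLLOW(P) = {$, end, num, read}.

{end, num, read}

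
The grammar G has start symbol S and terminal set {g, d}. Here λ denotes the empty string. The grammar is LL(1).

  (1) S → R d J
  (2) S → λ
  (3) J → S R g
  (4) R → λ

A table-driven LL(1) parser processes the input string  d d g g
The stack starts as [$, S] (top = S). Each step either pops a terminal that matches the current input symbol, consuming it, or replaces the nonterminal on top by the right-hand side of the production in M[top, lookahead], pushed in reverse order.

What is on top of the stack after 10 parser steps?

      Stack        Input      Action
   1  $ S          d d g g $  expand S → R d J
   2  $ J d R      d d g g $  expand R → λ
   3  $ J d        d d g g $  match d
   4  $ J          d g g $    expand J → S R g
   5  $ g R S      d g g $    expand S → R d J
   6  $ g R J d R  d g g $    expand R → λ
   7  $ g R J d    d g g $    match d
   8  $ g R J      g g $      expand J → S R g
   9  $ g R g R S  g g $      expand S → λ
  10  $ g R g R    g g $      expand R → λ
Stack after step 10: $ g R g (top = g).

g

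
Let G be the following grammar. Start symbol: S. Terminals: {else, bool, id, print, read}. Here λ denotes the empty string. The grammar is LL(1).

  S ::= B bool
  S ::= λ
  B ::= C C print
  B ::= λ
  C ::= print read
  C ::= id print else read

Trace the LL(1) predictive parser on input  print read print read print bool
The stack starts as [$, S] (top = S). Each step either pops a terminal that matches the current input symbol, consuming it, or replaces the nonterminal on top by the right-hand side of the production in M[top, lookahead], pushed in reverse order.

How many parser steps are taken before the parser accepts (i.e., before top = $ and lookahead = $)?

10

      Stack                      Input                               Action
   1  $ S                        print read print read print bool $  expand S ::= B bool
   2  $ bool B                   print read print read print bool $  expand B ::= C C print
   3  $ bool print C C           print read print read print bool $  expand C ::= print read
   4  $ bool print C read print  print read print read print bool $  match print
   5  $ bool print C read        read print read print bool $        match read
   6  $ bool print C             print read print bool $             expand C ::= print read
   7  $ bool print read print    print read print bool $             match print
   8  $ bool print read          read print bool $                   match read
   9  $ bool print               print bool $                        match print
  10  $ bool                     bool $                              match bool
Accept reached after 10 steps.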